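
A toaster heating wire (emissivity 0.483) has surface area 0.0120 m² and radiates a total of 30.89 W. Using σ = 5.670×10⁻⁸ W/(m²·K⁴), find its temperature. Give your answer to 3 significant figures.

T ≈ 554 K

Area A = 0.0120 m².
P = εσAT⁴ ⇒ T = (P/(εσA))^(1/4) = (30.89/(0.483×5.670×10⁻⁸×0.0120))^(1/4) = 554 K.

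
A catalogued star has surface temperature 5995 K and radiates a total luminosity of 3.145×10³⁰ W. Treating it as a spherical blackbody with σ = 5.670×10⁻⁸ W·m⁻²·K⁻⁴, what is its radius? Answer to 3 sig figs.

R ≈ 5.85×10¹⁰ m

L = 4πR²σT⁴ ⇒ R = √(L/(4πσT⁴)).
σT⁴ = 7.32386×10⁷ W/m², so R = √(3.145×10³⁰/(4π×7.32386×10⁷)) = 5.85×10¹⁰ m.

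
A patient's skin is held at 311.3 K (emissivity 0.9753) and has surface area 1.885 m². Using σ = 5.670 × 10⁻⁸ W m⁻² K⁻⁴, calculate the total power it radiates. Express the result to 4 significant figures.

Area A = 1.885 m².
P = εσAT⁴ = 0.9753 × 5.670×10⁻⁸ × 1.885 × (311.3)⁴ = 978.9 W.

P ≈ 978.9 W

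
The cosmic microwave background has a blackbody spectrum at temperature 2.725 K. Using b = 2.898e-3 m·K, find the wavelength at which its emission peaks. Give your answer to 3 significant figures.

λ_max ≈ 1.06×10⁻³ m

Wien's displacement law: λ_max = b/T = (2.898×10⁻³ m·K)/(2.725 K) = 1.063×10⁻³ m.
That is 1.06×10⁻³ m, in the microwave range.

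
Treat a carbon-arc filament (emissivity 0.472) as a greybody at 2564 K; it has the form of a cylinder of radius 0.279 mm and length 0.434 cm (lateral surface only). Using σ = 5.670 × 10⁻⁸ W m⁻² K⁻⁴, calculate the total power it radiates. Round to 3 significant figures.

P ≈ 8.80 W

Lateral area A = 2πrL = 2π×2.79×10⁻⁴×4.34×10⁻³ = 7.60806×10⁻⁶ m².
P = εσAT⁴ = 0.472 × 5.670×10⁻⁸ × 7.60806×10⁻⁶ × (2564)⁴ = 8.80 W.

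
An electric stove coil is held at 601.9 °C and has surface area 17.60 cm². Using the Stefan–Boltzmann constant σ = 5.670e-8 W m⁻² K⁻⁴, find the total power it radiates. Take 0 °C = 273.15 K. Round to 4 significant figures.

T = 601.9 °C + 273.15 = 875.05 K.
Area A = 17.60 cm² = 1.760×10⁻³ m².
P = σAT⁴ = 5.670×10⁻⁸ × 1.760×10⁻³ × (875.05)⁴ = 58.51 W.

P ≈ 58.51 W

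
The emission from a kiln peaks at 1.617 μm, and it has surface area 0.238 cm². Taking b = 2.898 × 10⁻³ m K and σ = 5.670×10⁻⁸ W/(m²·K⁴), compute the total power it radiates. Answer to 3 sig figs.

P ≈ 13.9 W

Wien's law: T = b/λ_max = 2.898×10⁻³/1.617×10⁻⁶ = 1792.21 K.
Area A = 0.238 cm² = 2.38×10⁻⁵ m².
Then P = σAT⁴ = 5.670×10⁻⁸×2.38×10⁻⁵×(1792.21)⁴ = 13.9 W.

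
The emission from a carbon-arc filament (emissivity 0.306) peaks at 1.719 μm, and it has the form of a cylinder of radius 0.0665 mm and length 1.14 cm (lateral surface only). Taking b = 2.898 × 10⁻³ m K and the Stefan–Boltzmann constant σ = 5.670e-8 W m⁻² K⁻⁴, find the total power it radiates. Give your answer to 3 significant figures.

P ≈ 0.668 W

Wien's law: T = b/λ_max = 2.898×10⁻³/1.719×10⁻⁶ = 1685.86 K.
Lateral area A = 2πrL = 2π×6.65×10⁻⁵×0.0114 = 4.76328×10⁻⁶ m².
Then P = εσAT⁴ = 0.306×5.670×10⁻⁸×4.76328×10⁻⁶×(1685.86)⁴ = 0.668 W.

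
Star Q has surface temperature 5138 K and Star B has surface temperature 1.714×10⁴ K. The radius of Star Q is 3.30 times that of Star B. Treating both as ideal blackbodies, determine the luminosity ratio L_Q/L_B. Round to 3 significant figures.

L_Q/L_B ≈ 0.0879

L ∝ R²T⁴, so L_Q/L_B = (R_Q/R_B)²(T_Q/T_B)⁴ = (3.30)² × (5138/1.714×10⁴)⁴ = 10.89 × 8.07483×10⁻³ = 0.0879.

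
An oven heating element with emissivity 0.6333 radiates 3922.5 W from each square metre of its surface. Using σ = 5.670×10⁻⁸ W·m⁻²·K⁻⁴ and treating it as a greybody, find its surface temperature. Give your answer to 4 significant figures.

I = εσT⁴, so T = (I/εσ)^(1/4) = (3922.5/(0.6333×5.670×10⁻⁸))^(1/4) = 574.9 K.

T ≈ 574.9 K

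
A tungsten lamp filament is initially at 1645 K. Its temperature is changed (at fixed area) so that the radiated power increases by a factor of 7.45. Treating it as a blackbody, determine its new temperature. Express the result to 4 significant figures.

T₂ ≈ 2718 K

P ∝ T⁴, so T₂/T₁ = (P₂/P₁)^(1/4) = (7.45)^(1/4) = 1.65211.
T₂ = 1645 × 1.65211 = 2718 K.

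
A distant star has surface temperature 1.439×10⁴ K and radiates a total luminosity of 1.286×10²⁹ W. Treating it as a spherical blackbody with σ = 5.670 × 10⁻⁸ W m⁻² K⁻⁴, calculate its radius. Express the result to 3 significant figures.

L = 4πR²σT⁴ ⇒ R = √(L/(4πσT⁴)).
σT⁴ = 2.43123×10⁹ W/m², so R = √(1.286×10²⁹/(4π×2.43123×10⁹)) = 2.05×10⁹ m.

R ≈ 2.05×10⁹ m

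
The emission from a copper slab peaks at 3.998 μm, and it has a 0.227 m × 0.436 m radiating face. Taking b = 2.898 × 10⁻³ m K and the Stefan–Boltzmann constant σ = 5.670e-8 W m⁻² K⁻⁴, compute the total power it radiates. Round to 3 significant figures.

Wien's law: T = b/λ_max = 2.898×10⁻³/3.998×10⁻⁶ = 724.862 K.
Area A = 0.227 × 0.436 = 0.098972 m².
Then P = σAT⁴ = 5.670×10⁻⁸×0.098972×(724.862)⁴ = 1.55×10³ W.

P ≈ 1.55×10³ W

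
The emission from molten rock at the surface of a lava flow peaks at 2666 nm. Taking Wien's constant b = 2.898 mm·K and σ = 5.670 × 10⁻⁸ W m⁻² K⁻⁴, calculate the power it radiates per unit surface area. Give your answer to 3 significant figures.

I ≈ 7.92×10⁴ W/m²

Wien's law: T = b/λ_max = 2.898×10⁻³/2.666×10⁻⁶ = 1087.02 K.
Then I = σT⁴ = 5.670×10⁻⁸×(1087.02)⁴ = 7.92×10⁴ W/m².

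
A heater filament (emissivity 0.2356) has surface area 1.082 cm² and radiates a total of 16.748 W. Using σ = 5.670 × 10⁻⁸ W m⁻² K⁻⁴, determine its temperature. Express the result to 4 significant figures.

Area A = 1.082 cm² = 1.082×10⁻⁴ m².
P = εσAT⁴ ⇒ T = (P/(εσA))^(1/4) = (16.748/(0.2356×5.670×10⁻⁸×1.082×10⁻⁴))^(1/4) = 1845 K.

T ≈ 1845 K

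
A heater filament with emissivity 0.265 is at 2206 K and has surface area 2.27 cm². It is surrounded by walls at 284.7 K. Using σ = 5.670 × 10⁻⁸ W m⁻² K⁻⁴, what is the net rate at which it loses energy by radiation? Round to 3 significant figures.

Net loss ≈ 80.8 W

Area A = 2.27 cm² = 2.27×10⁻⁴ m².
Net radiated power P_net = εσA(T⁴ − T₀⁴) = 0.265×5.670×10⁻⁸×2.27×10⁻⁴×(2206⁴ − 284.7⁴).
T⁴ − T₀⁴ = 2.36822×10¹³ − 6.56977×10⁹ = 2.36756×10¹³ K⁴, so P_net = 80.8 W.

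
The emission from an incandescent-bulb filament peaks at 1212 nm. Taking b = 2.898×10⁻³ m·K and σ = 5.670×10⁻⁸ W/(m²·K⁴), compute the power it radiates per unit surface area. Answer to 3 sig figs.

I ≈ 1.85×10⁶ W/m²

Wien's law: T = b/λ_max = 2.898×10⁻³/1.212×10⁻⁶ = 2391.09 K.
Then I = σT⁴ = 5.670×10⁻⁸×(2391.09)⁴ = 1.85×10⁶ W/m².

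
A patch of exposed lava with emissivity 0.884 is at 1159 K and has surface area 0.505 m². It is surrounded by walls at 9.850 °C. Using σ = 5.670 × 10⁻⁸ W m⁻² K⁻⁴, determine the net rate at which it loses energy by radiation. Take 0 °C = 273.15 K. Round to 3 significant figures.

Net loss ≈ 4.55×10⁴ W

Surroundings: T = 9.850 °C + 273.15 = 283.000 K.
Area A = 0.505 m².
Net radiated power P_net = εσA(T⁴ − T₀⁴) = 0.884×5.670×10⁻⁸×0.505×(1159⁴ − 283.000⁴).
T⁴ − T₀⁴ = 1.80440×10¹² − 6.41425×10⁹ = 1.79799×10¹² K⁴, so P_net = 4.55×10⁴ W.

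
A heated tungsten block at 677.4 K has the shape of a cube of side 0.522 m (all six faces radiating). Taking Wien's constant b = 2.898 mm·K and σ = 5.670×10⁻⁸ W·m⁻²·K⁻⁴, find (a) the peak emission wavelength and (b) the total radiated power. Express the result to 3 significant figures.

λ_max ≈ 4.28 μm; P ≈ 1.95×10⁴ W

(a) λ_max = b/T = 2.898×10⁻³/677.4 = 4.278×10⁻⁶ m = 4.28 μm.
Area A = 6s² = 6×(0.522 m)² = 1.6349 m².
(b) P = σAT⁴ = 5.670×10⁻⁸×1.6349×(677.4)⁴ = 1.95×10⁴ W.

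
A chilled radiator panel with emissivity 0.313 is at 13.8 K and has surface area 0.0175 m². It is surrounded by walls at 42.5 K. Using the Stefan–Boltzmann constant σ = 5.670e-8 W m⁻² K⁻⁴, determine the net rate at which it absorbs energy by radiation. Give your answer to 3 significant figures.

Area A = 0.0175 m².
Net radiated power P_net = εσA(T⁴ − T₀⁴) = 0.313×5.670×10⁻⁸×0.0175×(13.8⁴ − 42.5⁴).
T⁴ − T₀⁴ = 36267.4 − 3.26254×10⁶ = -3.22627×10⁶ K⁴, so P_net = -1.00×10⁻³ W — negative, meaning a net gain of 1.00×10⁻³ W.

Net gain ≈ 1.00×10⁻³ W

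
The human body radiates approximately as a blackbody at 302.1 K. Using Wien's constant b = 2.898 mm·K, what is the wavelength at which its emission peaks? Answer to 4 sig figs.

λ_max ≈ 9.593 μm

Wien's displacement law: λ_max = b/T = (2.898×10⁻³ m·K)/(302.1 K) = 9.5929×10⁻⁶ m.
That is 9.593 μm, in the infrared range.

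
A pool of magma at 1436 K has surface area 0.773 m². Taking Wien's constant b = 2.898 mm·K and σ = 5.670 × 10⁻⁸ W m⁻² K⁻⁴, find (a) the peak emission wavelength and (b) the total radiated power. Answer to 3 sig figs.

(a) λ_max = b/T = 2.898×10⁻³/1436 = 2.018×10⁻⁶ m = 2.02×10³ nm.
Area A = 0.773 m².
(b) P = σAT⁴ = 5.670×10⁻⁸×0.773×(1436)⁴ = 1.86×10⁵ W.

λ_max ≈ 2.02×10³ nm; P ≈ 1.86×10⁵ W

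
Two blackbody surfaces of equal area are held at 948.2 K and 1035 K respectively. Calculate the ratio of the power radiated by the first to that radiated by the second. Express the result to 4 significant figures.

With equal areas, P₁/P₂ = (T₁/T₂)⁴ = (948.2/1035)⁴ = 0.7044.

P₁/P₂ ≈ 0.7044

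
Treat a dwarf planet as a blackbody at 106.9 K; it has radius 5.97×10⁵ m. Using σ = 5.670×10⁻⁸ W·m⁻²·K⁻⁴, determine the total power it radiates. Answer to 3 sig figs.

Surface area A = 4πR² = 4π(5.97×10⁵ m)² = 4.47877×10¹² m².
P = σAT⁴ = 5.670×10⁻⁸ × 4.47877×10¹² × (106.9)⁴ = 3.32×10¹³ W.

P ≈ 3.32×10¹³ W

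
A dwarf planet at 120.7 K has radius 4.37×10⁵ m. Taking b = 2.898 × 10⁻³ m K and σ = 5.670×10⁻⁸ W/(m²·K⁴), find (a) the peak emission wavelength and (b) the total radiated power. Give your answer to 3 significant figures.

(a) λ_max = b/T = 2.898×10⁻³/120.7 = 2.401×10⁻⁵ m = 24.0 μm.
Surface area A = 4πR² = 4π(4.37×10⁵ m)² = 2.39979×10¹² m².
(b) P = σAT⁴ = 5.670×10⁻⁸×2.39979×10¹²×(120.7)⁴ = 2.89×10¹³ W.

λ_max ≈ 24.0 μm; P ≈ 2.89×10¹³ W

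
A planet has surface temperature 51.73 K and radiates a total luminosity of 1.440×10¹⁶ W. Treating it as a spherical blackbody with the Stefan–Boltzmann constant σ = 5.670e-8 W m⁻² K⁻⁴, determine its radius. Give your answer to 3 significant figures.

L = 4πR²σT⁴ ⇒ R = √(L/(4πσT⁴)).
σT⁴ = 0.406025 W/m², so R = √(1.440×10¹⁶/(4π×0.406025)) = 5.31×10⁷ m.

R ≈ 5.31×10⁷ m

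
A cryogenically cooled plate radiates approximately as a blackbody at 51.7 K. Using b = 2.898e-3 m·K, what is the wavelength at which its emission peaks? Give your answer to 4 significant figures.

Wien's displacement law: λ_max = b/T = (2.898×10⁻³ m·K)/(51.7 K) = 5.6054×10⁻⁵ m.
That is 56.05 μm, in the infrared range.

λ_max ≈ 56.05 μm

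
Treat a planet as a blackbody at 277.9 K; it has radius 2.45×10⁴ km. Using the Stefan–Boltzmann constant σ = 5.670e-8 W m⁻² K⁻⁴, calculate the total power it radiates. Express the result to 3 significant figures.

P ≈ 2.55×10¹⁸ W

Surface area A = 4πR² = 4π(2.45×10⁷ m)² = 7.54296×10¹⁵ m².
P = σAT⁴ = 5.670×10⁻⁸ × 7.54296×10¹⁵ × (277.9)⁴ = 2.55×10¹⁸ W.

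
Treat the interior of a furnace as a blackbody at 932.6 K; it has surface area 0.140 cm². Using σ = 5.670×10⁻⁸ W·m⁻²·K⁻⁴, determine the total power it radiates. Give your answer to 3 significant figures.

P ≈ 0.600 W

Area A = 0.140 cm² = 1.40×10⁻⁵ m².
P = σAT⁴ = 5.670×10⁻⁸ × 1.40×10⁻⁵ × (932.6)⁴ = 0.600 W.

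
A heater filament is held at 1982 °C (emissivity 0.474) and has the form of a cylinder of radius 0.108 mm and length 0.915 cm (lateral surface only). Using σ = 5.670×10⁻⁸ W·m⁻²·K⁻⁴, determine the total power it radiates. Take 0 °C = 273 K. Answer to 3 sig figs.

P ≈ 4.31 W

T = 1982 °C + 273 = 2255 K.
Lateral area A = 2πrL = 2π×1.08×10⁻⁴×9.15×10⁻³ = 6.20904×10⁻⁶ m².
P = εσAT⁴ = 0.474 × 5.670×10⁻⁸ × 6.20904×10⁻⁶ × (2255)⁴ = 4.31 W.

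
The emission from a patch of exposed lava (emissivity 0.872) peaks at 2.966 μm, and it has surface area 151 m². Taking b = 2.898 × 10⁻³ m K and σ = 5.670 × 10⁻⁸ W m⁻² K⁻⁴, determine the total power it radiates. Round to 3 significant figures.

Wien's law: T = b/λ_max = 2.898×10⁻³/2.966×10⁻⁶ = 977.073 K.
Area A = 151 m².
Then P = εσAT⁴ = 0.872×5.670×10⁻⁸×151×(977.073)⁴ = 6.80×10⁶ W.

P ≈ 6.80×10⁶ W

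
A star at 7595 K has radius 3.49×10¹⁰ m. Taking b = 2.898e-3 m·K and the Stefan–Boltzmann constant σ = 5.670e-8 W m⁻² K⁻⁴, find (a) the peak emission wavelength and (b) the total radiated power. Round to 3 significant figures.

(a) λ_max = b/T = 2.898×10⁻³/7595 = 3.816×10⁻⁷ m = 0.382 μm.
Surface area A = 4πR² = 4π(3.49×10¹⁰ m)² = 1.53060×10²² m².
(b) P = σAT⁴ = 5.670×10⁻⁸×1.53060×10²²×(7595)⁴ = 2.89×10³⁰ W.

λ_max ≈ 0.382 μm; P ≈ 2.89×10³⁰ W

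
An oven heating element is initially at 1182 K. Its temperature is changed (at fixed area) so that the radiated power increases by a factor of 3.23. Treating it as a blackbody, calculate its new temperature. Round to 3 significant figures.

T₂ ≈ 1.58×10³ K

P ∝ T⁴, so T₂/T₁ = (P₂/P₁)^(1/4) = (3.23)^(1/4) = 1.34060.
T₂ = 1182 × 1.34060 = 1.58×10³ K.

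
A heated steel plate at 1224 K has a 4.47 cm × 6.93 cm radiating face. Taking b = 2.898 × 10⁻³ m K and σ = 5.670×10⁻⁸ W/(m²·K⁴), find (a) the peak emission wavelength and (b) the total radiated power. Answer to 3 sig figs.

(a) λ_max = b/T = 2.898×10⁻³/1224 = 2.368×10⁻⁶ m = 2.37 μm.
Area A = 0.0447 × 0.0693 = 3.09771×10⁻³ m².
(b) P = σAT⁴ = 5.670×10⁻⁸×3.09771×10⁻³×(1224)⁴ = 394 W.

λ_max ≈ 2.37 μm; P ≈ 394 W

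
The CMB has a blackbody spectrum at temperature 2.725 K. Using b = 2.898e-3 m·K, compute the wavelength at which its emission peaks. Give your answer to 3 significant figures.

λ_max ≈ 1.06×10⁻³ m

Wien's displacement law: λ_max = b/T = (2.898×10⁻³ m·K)/(2.725 K) = 1.063×10⁻³ m.
That is 1.06×10⁻³ m, in the microwave range.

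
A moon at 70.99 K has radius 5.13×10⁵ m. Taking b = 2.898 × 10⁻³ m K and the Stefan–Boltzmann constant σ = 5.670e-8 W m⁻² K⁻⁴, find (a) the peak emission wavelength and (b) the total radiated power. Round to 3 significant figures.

(a) λ_max = b/T = 2.898×10⁻³/70.99 = 4.082×10⁻⁵ m = 40.8 μm.
Surface area A = 4πR² = 4π(5.13×10⁵ m)² = 3.30708×10¹² m².
(b) P = σAT⁴ = 5.670×10⁻⁸×3.30708×10¹²×(70.99)⁴ = 4.76×10¹² W.

λ_max ≈ 40.8 μm; P ≈ 4.76×10¹² W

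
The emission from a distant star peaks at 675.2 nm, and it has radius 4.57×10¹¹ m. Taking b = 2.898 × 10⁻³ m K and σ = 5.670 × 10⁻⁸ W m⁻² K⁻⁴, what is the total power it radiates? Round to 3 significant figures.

Wien's law: T = b/λ_max = 2.898×10⁻³/6.752×10⁻⁷ = 4292.06 K.
Surface area A = 4πR² = 4π(4.57×10¹¹ m)² = 2.62447×10²⁴ m².
Then P = σAT⁴ = 5.670×10⁻⁸×2.62447×10²⁴×(4292.06)⁴ = 5.05×10³¹ W.

P ≈ 5.05×10³¹ W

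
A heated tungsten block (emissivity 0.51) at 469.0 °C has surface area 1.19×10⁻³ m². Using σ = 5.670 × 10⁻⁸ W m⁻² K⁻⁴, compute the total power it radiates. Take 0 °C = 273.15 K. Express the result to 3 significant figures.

T = 469.0 °C + 273.15 = 742.15 K.
Area A = 1.19×10⁻³ m².
P = εσAT⁴ = 0.51 × 5.670×10⁻⁸ × 1.19×10⁻³ × (742.15)⁴ = 10.4 W.

P ≈ 10.4 W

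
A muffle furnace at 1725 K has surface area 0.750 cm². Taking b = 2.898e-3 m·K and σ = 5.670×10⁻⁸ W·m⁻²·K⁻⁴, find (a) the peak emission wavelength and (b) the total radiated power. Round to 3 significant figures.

(a) λ_max = b/T = 2.898×10⁻³/1725 = 1.680×10⁻⁶ m = 1.68×10³ nm.
Area A = 0.750 cm² = 7.50×10⁻⁵ m².
(b) P = σAT⁴ = 5.670×10⁻⁸×7.50×10⁻⁵×(1725)⁴ = 37.7 W.

λ_max ≈ 1.68×10³ nm; P ≈ 37.7 W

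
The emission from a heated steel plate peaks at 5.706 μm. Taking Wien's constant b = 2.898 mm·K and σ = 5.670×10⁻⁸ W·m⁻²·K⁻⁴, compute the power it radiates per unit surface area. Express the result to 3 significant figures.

I ≈ 3.77×10³ W/m²

Wien's law: T = b/λ_max = 2.898×10⁻³/5.706×10⁻⁶ = 507.886 K.
Then I = σT⁴ = 5.670×10⁻⁸×(507.886)⁴ = 3.77×10³ W/m².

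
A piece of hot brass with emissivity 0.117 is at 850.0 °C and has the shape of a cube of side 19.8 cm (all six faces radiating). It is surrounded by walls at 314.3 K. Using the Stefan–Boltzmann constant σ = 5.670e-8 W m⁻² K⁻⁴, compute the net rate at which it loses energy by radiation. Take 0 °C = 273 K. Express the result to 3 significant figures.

Net loss ≈ 2.47×10³ W

T = 850.0 °C + 273 = 1123.0 K.
Area A = 6s² = 6×(0.198 m)² = 0.235224 m².
Net radiated power P_net = εσA(T⁴ − T₀⁴) = 0.117×5.670×10⁻⁸×0.235224×(1123.0⁴ − 314.3⁴).
T⁴ − T₀⁴ = 1.59045×10¹² − 9.75838×10⁹ = 1.58069×10¹² K⁴, so P_net = 2.47×10³ W.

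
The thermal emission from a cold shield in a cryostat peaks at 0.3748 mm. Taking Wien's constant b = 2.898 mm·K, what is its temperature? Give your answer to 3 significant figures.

T ≈ 7.73 K

Wien's law gives T = b/λ_max = (2.898×10⁻³ m·K)/(3.748×10⁻⁴ m) = 7.73 K.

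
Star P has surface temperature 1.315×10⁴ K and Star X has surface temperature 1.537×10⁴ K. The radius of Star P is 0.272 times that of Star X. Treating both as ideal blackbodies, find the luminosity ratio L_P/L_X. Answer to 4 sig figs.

L ∝ R²T⁴, so L_P/L_X = (R_P/R_X)²(T_P/T_X)⁴ = (0.272)² × (1.315×10⁴/1.537×10⁴)⁴ = 0.073984 × 0.535806 = 0.03964.

L_P/L_X ≈ 0.03964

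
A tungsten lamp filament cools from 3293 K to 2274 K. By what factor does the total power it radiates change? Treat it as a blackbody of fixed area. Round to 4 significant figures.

P₂/P₁ ≈ 0.2274

P ∝ T⁴, so P₂/P₁ = (T₂/T₁)⁴ = (2274/3293)⁴ = (0.690556)⁴ = 0.2274.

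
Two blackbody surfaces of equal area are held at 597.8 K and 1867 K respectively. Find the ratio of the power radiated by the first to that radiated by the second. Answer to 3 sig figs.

P₁/P₂ ≈ 0.0105

With equal areas, P₁/P₂ = (T₁/T₂)⁴ = (597.8/1867)⁴ = 0.0105.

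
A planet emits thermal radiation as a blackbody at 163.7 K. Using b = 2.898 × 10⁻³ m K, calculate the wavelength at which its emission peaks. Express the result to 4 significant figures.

λ_max ≈ 17.70 μm

Wien's displacement law: λ_max = b/T = (2.898×10⁻³ m·K)/(163.7 K) = 1.7703×10⁻⁵ m.
That is 17.70 μm, in the infrared range.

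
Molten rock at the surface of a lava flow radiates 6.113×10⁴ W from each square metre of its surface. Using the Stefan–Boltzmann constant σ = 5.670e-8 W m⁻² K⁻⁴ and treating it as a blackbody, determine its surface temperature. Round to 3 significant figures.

T ≈ 1.02×10³ K

I = σT⁴, so T = (I/σ)^(1/4) = (6.113×10⁴/(5.670×10⁻⁸))^(1/4) = 1.02×10³ K.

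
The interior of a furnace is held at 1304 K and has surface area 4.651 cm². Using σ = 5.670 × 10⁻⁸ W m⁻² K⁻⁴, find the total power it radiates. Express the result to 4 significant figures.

Area A = 4.651 cm² = 4.651×10⁻⁴ m².
P = σAT⁴ = 5.670×10⁻⁸ × 4.651×10⁻⁴ × (1304)⁴ = 76.25 W.

P ≈ 76.25 W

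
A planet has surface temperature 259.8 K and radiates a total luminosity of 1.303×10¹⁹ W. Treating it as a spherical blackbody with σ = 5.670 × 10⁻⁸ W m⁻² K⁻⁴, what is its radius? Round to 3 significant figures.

R ≈ 6.34×10⁷ m

L = 4πR²σT⁴ ⇒ R = √(L/(4πσT⁴)).
σT⁴ = 258.309 W/m², so R = √(1.303×10¹⁹/(4π×258.309)) = 6.34×10⁷ m.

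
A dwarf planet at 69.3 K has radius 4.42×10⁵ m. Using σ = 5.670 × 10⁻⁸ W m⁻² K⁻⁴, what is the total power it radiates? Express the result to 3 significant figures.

P ≈ 3.21×10¹² W

Surface area A = 4πR² = 4π(4.42×10⁵ m)² = 2.45502×10¹² m².
P = σAT⁴ = 5.670×10⁻⁸ × 2.45502×10¹² × (69.3)⁴ = 3.21×10¹² W.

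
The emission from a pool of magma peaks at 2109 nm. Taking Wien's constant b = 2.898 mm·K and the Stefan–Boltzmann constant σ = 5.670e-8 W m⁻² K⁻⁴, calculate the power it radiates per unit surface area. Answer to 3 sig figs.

Wien's law: T = b/λ_max = 2.898×10⁻³/2.109×10⁻⁶ = 1374.11 K.
Then I = σT⁴ = 5.670×10⁻⁸×(1374.11)⁴ = 2.02×10⁵ W/m².

I ≈ 2.02×10⁵ W/m²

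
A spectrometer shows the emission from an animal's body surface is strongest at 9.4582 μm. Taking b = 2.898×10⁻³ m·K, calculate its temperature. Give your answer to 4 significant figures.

T ≈ 306.4 K

Wien's law gives T = b/λ_max = (2.898×10⁻³ m·K)/(9.4582×10⁻⁶ m) = 306.4 K.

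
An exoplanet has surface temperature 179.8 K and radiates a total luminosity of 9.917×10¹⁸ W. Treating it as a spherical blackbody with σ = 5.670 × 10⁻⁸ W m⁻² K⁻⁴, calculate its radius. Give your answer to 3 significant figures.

R ≈ 1.15×10⁸ m

L = 4πR²σT⁴ ⇒ R = √(L/(4πσT⁴)).
σT⁴ = 59.2573 W/m², so R = √(9.917×10¹⁸/(4π×59.2573)) = 1.15×10⁸ m.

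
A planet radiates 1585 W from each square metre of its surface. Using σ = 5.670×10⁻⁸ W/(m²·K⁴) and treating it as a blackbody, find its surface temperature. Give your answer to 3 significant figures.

T ≈ 409 K

I = σT⁴, so T = (I/σ)^(1/4) = (1585/(5.670×10⁻⁸))^(1/4) = 409 K.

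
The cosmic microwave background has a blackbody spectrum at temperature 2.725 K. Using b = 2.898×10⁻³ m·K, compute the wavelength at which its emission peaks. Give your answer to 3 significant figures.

Wien's displacement law: λ_max = b/T = (2.898×10⁻³ m·K)/(2.725 K) = 1.063×10⁻³ m.
That is 1.06 mm, in the microwave range.

λ_max ≈ 1.06 mm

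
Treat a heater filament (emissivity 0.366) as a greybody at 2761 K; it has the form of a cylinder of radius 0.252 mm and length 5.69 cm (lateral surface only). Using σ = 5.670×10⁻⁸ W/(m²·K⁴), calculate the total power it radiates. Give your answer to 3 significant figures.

P ≈ 109 W

Lateral area A = 2πrL = 2π×2.52×10⁻⁴×0.0569 = 9.00933×10⁻⁵ m².
P = εσAT⁴ = 0.366 × 5.670×10⁻⁸ × 9.00933×10⁻⁵ × (2761)⁴ = 109 W.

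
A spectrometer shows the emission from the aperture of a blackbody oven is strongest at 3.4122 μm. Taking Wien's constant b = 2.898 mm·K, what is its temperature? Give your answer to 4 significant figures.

Wien's law gives T = b/λ_max = (2.898×10⁻³ m·K)/(3.4122×10⁻⁶ m) = 849.3 K.

T ≈ 849.3 K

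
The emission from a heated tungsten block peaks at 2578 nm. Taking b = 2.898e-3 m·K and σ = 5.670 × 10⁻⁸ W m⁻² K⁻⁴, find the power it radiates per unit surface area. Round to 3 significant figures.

I ≈ 9.05×10⁴ W/m²

Wien's law: T = b/λ_max = 2.898×10⁻³/2.578×10⁻⁶ = 1124.13 K.
Then I = σT⁴ = 5.670×10⁻⁸×(1124.13)⁴ = 9.05×10⁴ W/m².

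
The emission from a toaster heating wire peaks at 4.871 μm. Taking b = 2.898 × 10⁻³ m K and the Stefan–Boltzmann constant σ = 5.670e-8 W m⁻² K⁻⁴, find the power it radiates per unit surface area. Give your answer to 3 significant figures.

I ≈ 7.10×10³ W/m²

Wien's law: T = b/λ_max = 2.898×10⁻³/4.871×10⁻⁶ = 594.950 K.
Then I = σT⁴ = 5.670×10⁻⁸×(594.950)⁴ = 7.10×10³ W/m².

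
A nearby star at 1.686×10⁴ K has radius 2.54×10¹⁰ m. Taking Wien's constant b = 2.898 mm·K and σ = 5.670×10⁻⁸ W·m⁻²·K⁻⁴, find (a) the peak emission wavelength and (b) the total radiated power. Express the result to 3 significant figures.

(a) λ_max = b/T = 2.898×10⁻³/1.686×10⁴ = 1.719×10⁻⁷ m = 172 nm.
Surface area A = 4πR² = 4π(2.54×10¹⁰ m)² = 8.10732×10²¹ m².
(b) P = σAT⁴ = 5.670×10⁻⁸×8.10732×10²¹×(1.686×10⁴)⁴ = 3.71×10³¹ W.

λ_max ≈ 172 nm; P ≈ 3.71×10³¹ W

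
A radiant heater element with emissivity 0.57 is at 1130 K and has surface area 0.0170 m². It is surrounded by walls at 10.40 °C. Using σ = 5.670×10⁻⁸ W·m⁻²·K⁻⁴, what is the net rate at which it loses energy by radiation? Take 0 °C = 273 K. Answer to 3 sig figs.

Surroundings: T = 10.40 °C + 273 = 283.40 K.
Area A = 0.0170 m².
Net radiated power P_net = εσA(T⁴ − T₀⁴) = 0.57×5.670×10⁻⁸×0.0170×(1130⁴ − 283.40⁴).
T⁴ − T₀⁴ = 1.63047×10¹² − 6.45059×10⁹ = 1.62402×10¹² K⁴, so P_net = 892 W.

Net loss ≈ 892 W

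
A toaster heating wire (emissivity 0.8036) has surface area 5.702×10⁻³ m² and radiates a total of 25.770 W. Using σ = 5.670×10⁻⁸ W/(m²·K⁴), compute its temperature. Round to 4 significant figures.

Area A = 5.702×10⁻³ m².
P = εσAT⁴ ⇒ T = (P/(εσA))^(1/4) = (25.770/(0.8036×5.670×10⁻⁸×5.702×10⁻³))^(1/4) = 561.2 K.

T ≈ 561.2 K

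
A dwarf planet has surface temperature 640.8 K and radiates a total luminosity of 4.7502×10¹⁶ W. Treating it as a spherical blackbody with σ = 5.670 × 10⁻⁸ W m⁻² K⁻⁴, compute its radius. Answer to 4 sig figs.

R ≈ 6.288×10⁵ m

L = 4πR²σT⁴ ⇒ R = √(L/(4πσT⁴)).
σT⁴ = 9560.33 W/m², so R = √(4.7502×10¹⁶/(4π×9560.33)) = 6.288×10⁵ m.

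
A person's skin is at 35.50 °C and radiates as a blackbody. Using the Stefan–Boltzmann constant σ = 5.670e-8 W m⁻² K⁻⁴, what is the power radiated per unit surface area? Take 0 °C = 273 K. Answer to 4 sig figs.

T = 35.50 °C + 273 = 308.50 K.
Stefan–Boltzmann: I = σT⁴ = 5.670×10⁻⁸ × (308.50)⁴ = 513.6 W/m².

I ≈ 513.6 W/m²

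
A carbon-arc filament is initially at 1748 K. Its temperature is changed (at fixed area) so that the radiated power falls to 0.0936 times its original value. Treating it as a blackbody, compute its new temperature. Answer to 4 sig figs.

P ∝ T⁴, so T₂/T₁ = (P₂/P₁)^(1/4) = (0.0936)^(1/4) = 0.553119.
T₂ = 1748 × 0.553119 = 966.9 K.

T₂ ≈ 966.9 K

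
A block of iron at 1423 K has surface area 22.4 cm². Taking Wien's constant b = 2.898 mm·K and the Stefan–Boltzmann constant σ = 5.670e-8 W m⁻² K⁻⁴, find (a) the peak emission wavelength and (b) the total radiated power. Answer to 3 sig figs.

λ_max ≈ 2.04×10³ nm; P ≈ 521 W

(a) λ_max = b/T = 2.898×10⁻³/1423 = 2.037×10⁻⁶ m = 2.04×10³ nm.
Area A = 22.4 cm² = 2.24×10⁻³ m².
(b) P = σAT⁴ = 5.670×10⁻⁸×2.24×10⁻³×(1423)⁴ = 521 W.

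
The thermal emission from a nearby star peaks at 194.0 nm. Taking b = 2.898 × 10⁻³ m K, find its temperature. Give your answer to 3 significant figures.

Wien's law gives T = b/λ_max = (2.898×10⁻³ m·K)/(1.940×10⁻⁷ m) = 1.49×10⁴ K.

T ≈ 1.49×10⁴ K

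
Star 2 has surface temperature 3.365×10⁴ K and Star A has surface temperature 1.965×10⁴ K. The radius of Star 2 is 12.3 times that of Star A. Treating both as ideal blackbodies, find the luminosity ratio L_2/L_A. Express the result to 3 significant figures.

L_2/L_A ≈ 1.30×10³

L ∝ R²T⁴, so L_2/L_A = (R_2/R_A)²(T_2/T_A)⁴ = (12.3)² × (3.365×10⁴/1.965×10⁴)⁴ = 151.29 × 8.59983 = 1.30×10³.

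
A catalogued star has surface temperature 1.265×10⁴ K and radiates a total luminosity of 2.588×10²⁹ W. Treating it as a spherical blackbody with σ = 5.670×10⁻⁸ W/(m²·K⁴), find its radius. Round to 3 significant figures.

L = 4πR²σT⁴ ⇒ R = √(L/(4πσT⁴)).
σT⁴ = 1.45193×10⁹ W/m², so R = √(2.588×10²⁹/(4π×1.45193×10⁹)) = 3.77×10⁹ m.

R ≈ 3.77×10⁹ m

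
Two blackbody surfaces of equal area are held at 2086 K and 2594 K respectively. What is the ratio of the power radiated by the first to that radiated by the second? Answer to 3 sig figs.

P₁/P₂ ≈ 0.418

With equal areas, P₁/P₂ = (T₁/T₂)⁴ = (2086/2594)⁴ = 0.418.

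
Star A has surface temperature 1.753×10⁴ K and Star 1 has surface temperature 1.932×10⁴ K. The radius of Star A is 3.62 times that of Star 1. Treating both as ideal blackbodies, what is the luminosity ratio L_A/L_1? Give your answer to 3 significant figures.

L ∝ R²T⁴, so L_A/L_1 = (R_A/R_1)²(T_A/T_1)⁴ = (3.62)² × (1.753×10⁴/1.932×10⁴)⁴ = 13.1044 × 0.677796 = 8.88.

L_A/L_1 ≈ 8.88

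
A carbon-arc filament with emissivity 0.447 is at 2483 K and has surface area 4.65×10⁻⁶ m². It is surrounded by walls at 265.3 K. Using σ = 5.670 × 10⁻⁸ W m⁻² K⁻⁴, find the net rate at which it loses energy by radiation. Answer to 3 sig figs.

Net loss ≈ 4.48 W

Area A = 4.65×10⁻⁶ m².
Net radiated power P_net = εσA(T⁴ − T₀⁴) = 0.447×5.670×10⁻⁸×4.65×10⁻⁶×(2483⁴ − 265.3⁴).
T⁴ − T₀⁴ = 3.80108×10¹³ − 4.95392×10⁹ = 3.80058×10¹³ K⁴, so P_net = 4.48 W.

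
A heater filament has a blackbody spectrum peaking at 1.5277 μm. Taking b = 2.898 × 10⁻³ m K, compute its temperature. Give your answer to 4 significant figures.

T ≈ 1897 K

Wien's law gives T = b/λ_max = (2.898×10⁻³ m·K)/(1.5277×10⁻⁶ m) = 1897 K.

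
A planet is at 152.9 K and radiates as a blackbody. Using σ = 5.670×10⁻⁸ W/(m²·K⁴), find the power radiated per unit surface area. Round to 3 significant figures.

I ≈ 31.0 W/m²

Stefan–Boltzmann: I = σT⁴ = 5.670×10⁻⁸ × (152.9)⁴ = 31.0 W/m².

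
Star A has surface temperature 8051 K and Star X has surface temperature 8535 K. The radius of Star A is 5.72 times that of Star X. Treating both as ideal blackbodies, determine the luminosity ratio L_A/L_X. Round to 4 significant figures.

L_A/L_X ≈ 25.90

L ∝ R²T⁴, so L_A/L_X = (R_A/R_X)²(T_A/T_X)⁴ = (5.72)² × (8051/8535)⁴ = 32.7184 × 0.791745 = 25.90.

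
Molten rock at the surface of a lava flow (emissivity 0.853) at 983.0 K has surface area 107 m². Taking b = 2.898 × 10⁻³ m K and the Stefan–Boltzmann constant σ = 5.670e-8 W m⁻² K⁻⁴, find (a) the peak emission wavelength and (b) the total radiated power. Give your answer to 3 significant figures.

(a) λ_max = b/T = 2.898×10⁻³/983.0 = 2.948×10⁻⁶ m = 2.95 μm.
Area A = 107 m².
(b) P = εσAT⁴ = 0.853×5.670×10⁻⁸×107×(983.0)⁴ = 4.83×10⁶ W.

λ_max ≈ 2.95 μm; P ≈ 4.83×10⁶ W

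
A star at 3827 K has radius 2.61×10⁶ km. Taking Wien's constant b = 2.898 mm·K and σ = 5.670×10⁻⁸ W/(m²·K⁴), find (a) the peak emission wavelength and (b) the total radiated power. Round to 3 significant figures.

(a) λ_max = b/T = 2.898×10⁻³/3827 = 7.573×10⁻⁷ m = 0.757 μm.
Surface area A = 4πR² = 4π(2.61×10⁹ m)² = 8.56034×10¹⁹ m².
(b) P = σAT⁴ = 5.670×10⁻⁸×8.56034×10¹⁹×(3827)⁴ = 1.04×10²⁷ W.

λ_max ≈ 0.757 μm; P ≈ 1.04×10²⁷ W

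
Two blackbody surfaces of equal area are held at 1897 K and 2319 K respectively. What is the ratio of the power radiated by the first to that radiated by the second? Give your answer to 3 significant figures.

P₁/P₂ ≈ 0.448

With equal areas, P₁/P₂ = (T₁/T₂)⁴ = (1897/2319)⁴ = 0.448.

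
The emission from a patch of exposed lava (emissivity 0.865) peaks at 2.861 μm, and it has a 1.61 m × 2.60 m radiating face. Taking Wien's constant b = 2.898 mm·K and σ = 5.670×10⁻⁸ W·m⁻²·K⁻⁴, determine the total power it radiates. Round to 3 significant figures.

Wien's law: T = b/λ_max = 2.898×10⁻³/2.861×10⁻⁶ = 1012.93 K.
Area A = 1.61 × 2.60 = 4.186 m².
Then P = εσAT⁴ = 0.865×5.670×10⁻⁸×4.186×(1012.93)⁴ = 2.16×10⁵ W.

P ≈ 2.16×10⁵ W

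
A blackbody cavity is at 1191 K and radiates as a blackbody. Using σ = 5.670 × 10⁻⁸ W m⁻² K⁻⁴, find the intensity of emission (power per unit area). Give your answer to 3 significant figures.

I ≈ 1.14×10⁵ W/m²

Stefan–Boltzmann: I = σT⁴ = 5.670×10⁻⁸ × (1191)⁴ = 1.14×10⁵ W/m².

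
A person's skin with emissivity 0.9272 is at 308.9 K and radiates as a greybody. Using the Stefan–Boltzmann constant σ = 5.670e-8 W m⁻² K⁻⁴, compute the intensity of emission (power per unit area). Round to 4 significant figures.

Stefan–Boltzmann: I = εσT⁴ = 0.9272 × 5.670×10⁻⁸ × (308.9)⁴ = 478.7 W/m².

I ≈ 478.7 W/m²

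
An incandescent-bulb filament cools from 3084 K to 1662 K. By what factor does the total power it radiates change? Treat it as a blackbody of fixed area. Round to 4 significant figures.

P ∝ T⁴, so P₂/P₁ = (T₂/T₁)⁴ = (1662/3084)⁴ = (0.538911)⁴ = 0.08435.

P₂/P₁ ≈ 0.08435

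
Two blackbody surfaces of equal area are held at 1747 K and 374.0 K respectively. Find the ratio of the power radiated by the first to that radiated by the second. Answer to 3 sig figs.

With equal areas, P₁/P₂ = (T₁/T₂)⁴ = (1747/374.0)⁴ = 476.

P₁/P₂ ≈ 476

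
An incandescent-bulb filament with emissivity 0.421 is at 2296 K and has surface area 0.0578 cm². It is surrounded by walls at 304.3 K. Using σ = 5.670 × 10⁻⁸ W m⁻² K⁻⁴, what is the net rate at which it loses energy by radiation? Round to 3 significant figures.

Net loss ≈ 3.83 W

Area A = 0.0578 cm² = 5.78×10⁻⁶ m².
Net radiated power P_net = εσA(T⁴ − T₀⁴) = 0.421×5.670×10⁻⁸×5.78×10⁻⁶×(2296⁴ − 304.3⁴).
T⁴ − T₀⁴ = 2.77899×10¹³ − 8.57448×10⁹ = 2.77813×10¹³ K⁴, so P_net = 3.83 W.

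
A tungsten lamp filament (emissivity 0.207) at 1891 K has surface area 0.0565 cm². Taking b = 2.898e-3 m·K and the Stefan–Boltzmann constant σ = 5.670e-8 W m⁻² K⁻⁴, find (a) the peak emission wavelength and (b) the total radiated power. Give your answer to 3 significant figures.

(a) λ_max = b/T = 2.898×10⁻³/1891 = 1.533×10⁻⁶ m = 1.53×10³ nm.
Area A = 0.0565 cm² = 5.65×10⁻⁶ m².
(b) P = εσAT⁴ = 0.207×5.670×10⁻⁸×5.65×10⁻⁶×(1891)⁴ = 0.848 W.

λ_max ≈ 1.53×10³ nm; P ≈ 0.848 W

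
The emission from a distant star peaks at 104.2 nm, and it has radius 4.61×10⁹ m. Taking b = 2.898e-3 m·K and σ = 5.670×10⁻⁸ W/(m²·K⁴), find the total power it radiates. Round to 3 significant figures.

Wien's law: T = b/λ_max = 2.898×10⁻³/1.042×10⁻⁷ = 27811.9 K.
Surface area A = 4πR² = 4π(4.61×10⁹ m)² = 2.67062×10²⁰ m².
Then P = σAT⁴ = 5.670×10⁻⁸×2.67062×10²⁰×(27811.9)⁴ = 9.06×10³⁰ W.

P ≈ 9.06×10³⁰ W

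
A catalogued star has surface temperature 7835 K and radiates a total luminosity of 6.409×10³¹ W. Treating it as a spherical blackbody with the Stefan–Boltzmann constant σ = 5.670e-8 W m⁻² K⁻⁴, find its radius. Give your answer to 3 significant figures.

R ≈ 1.54×10¹¹ m

L = 4πR²σT⁴ ⇒ R = √(L/(4πσT⁴)).
σT⁴ = 2.13668×10⁸ W/m², so R = √(6.409×10³¹/(4π×2.13668×10⁸)) = 1.54×10¹¹ m.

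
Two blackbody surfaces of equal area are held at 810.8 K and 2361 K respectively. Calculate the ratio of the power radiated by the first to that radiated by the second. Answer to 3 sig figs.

P₁/P₂ ≈ 0.0139

With equal areas, P₁/P₂ = (T₁/T₂)⁴ = (810.8/2361)⁴ = 0.0139.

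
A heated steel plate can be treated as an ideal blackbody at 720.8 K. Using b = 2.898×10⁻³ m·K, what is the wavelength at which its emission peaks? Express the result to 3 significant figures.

Wien's displacement law: λ_max = b/T = (2.898×10⁻³ m·K)/(720.8 K) = 4.021×10⁻⁶ m.
That is 4.02 μm, in the infrared range.

λ_max ≈ 4.02 μm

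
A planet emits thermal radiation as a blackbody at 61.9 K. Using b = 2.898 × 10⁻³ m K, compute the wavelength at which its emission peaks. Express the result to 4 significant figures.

λ_max ≈ 46.82 μm

Wien's displacement law: λ_max = b/T = (2.898×10⁻³ m·K)/(61.9 K) = 4.6817×10⁻⁵ m.
That is 46.82 μm, in the infrared range.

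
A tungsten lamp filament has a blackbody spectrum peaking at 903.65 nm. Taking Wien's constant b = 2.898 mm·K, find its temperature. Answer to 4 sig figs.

T ≈ 3207 K

Wien's law gives T = b/λ_max = (2.898×10⁻³ m·K)/(9.0365×10⁻⁷ m) = 3207 K.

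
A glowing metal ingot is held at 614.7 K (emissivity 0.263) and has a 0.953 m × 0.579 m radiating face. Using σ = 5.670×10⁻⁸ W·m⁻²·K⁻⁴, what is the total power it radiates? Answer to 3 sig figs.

Area A = 0.953 × 0.579 = 0.551787 m².
P = εσAT⁴ = 0.263 × 5.670×10⁻⁸ × 0.551787 × (614.7)⁴ = 1.17×10³ W.

P ≈ 1.17×10³ W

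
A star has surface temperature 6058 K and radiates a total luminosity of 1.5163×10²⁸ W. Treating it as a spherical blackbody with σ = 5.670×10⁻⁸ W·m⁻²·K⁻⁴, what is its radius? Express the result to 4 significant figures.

L = 4πR²σT⁴ ⇒ R = √(L/(4πσT⁴)).
σT⁴ = 7.63660×10⁷ W/m², so R = √(1.5163×10²⁸/(4π×7.63660×10⁷)) = 3.975×10⁹ m.

R ≈ 3.975×10⁹ m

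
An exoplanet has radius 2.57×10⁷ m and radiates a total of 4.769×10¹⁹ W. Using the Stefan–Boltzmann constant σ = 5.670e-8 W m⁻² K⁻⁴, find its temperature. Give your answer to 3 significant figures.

Surface area A = 4πR² = 4π(2.57×10⁷ m)² = 8.29996×10¹⁵ m².
P = σAT⁴ ⇒ T = (P/(σA))^(1/4) = (4.769×10¹⁹/(5.670×10⁻⁸×8.29996×10¹⁵))^(1/4) = 564 K.

T ≈ 564 K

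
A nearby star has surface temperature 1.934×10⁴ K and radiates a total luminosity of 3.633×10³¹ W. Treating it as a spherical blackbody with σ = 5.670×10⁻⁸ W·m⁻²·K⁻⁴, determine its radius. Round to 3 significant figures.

L = 4πR²σT⁴ ⇒ R = √(L/(4πσT⁴)).
σT⁴ = 7.93248×10⁹ W/m², so R = √(3.633×10³¹/(4π×7.93248×10⁹)) = 1.91×10¹⁰ m.

R ≈ 1.91×10¹⁰ m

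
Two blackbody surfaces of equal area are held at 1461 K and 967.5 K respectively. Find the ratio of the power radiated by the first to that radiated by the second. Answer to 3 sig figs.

P₁/P₂ ≈ 5.20

With equal areas, P₁/P₂ = (T₁/T₂)⁴ = (1461/967.5)⁴ = 5.20.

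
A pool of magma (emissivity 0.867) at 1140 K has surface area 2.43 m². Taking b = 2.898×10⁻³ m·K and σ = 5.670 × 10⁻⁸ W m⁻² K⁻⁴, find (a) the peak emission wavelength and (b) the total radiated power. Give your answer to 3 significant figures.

(a) λ_max = b/T = 2.898×10⁻³/1140 = 2.542×10⁻⁶ m = 2.54 μm.
Area A = 2.43 m².
(b) P = εσAT⁴ = 0.867×5.670×10⁻⁸×2.43×(1140)⁴ = 2.02×10⁵ W.

λ_max ≈ 2.54 μm; P ≈ 2.02×10⁵ W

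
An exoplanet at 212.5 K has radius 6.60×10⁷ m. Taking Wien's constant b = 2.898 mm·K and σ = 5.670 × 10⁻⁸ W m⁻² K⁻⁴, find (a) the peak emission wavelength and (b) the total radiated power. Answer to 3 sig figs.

(a) λ_max = b/T = 2.898×10⁻³/212.5 = 1.364×10⁻⁵ m = 13.6 μm.
Surface area A = 4πR² = 4π(6.60×10⁷ m)² = 5.47391×10¹⁶ m².
(b) P = σAT⁴ = 5.670×10⁻⁸×5.47391×10¹⁶×(212.5)⁴ = 6.33×10¹⁸ W.

λ_max ≈ 13.6 μm; P ≈ 6.33×10¹⁸ W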